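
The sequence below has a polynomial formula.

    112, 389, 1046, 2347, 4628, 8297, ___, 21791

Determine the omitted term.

13834

Using the first 6 terms:
D1: 277  657  1301  2281  3669
D2: 380  644  980  1388
D3: 264  336  408
D4: 72  72
Constant fourth difference = 72.
Extend forward: 408 + 72 = 480;  1388 + 480 = 1868;  3669 + 1868 = 5537;  8297 + 5537 = 13834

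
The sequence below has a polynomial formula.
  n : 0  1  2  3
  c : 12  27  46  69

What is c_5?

127

D1: 15 , 19 , 23
D2: 4 , 4
Constant second difference = 4, so extend:
23 + 4 = 27;  69 + 27 = 96
27 + 4 = 31;  96 + 31 = 127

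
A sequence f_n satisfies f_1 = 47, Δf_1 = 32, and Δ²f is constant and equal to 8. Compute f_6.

Build the table forward from the leading diagonal:
D2: 8  8  8  8  8  8
D1: 32  40  48  56  64  72
f: 47  79  119  167  223  287

287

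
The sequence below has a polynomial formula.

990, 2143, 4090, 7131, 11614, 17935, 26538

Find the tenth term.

71199

D1: 1153  1947  3041  4483  6321  8603
D2: 794  1094  1442  1838  2282
D3: 300  348  396  444
D4: 48  48  48
Fourth differences constant at 48.
444 + 48 = 492;  2282 + 492 = 2774;  8603 + 2774 = 11377;  26538 + 11377 = 37915
492 + 48 = 540;  2774 + 540 = 3314;  11377 + 3314 = 14691;  37915 + 14691 = 52606
540 + 48 = 588;  3314 + 588 = 3902;  14691 + 3902 = 18593;  52606 + 18593 = 71199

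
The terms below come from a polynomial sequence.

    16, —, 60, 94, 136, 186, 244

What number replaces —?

34

Using the last 5 terms:
First differences: 34, 42, 50, 58
Second differences: 8, 8, 8
Constant second difference = 8.
Extend backward: 34 − 8 = 26;  60 − 26 = 34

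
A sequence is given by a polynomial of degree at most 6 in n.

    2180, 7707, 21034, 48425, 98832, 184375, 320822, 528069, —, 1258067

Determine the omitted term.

830620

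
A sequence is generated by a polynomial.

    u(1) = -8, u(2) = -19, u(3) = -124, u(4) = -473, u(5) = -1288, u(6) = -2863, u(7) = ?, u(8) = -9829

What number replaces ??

-5564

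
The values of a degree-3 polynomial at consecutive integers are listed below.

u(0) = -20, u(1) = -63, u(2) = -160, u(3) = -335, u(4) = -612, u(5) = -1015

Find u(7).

-2295

D1: -43, -97, -175, -277, -403
D2: -54, -78, -102, -126
D3: -24, -24, -24
Constant third difference = -24, so extend:
-126 − 24 = -150;  -403 − 150 = -553;  -1015 − 553 = -1568
-150 − 24 = -174;  -553 − 174 = -727;  -1568 − 727 = -2295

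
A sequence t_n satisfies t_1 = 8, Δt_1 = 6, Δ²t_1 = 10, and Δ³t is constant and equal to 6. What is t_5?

Build the table forward from the leading diagonal:
D3: 6  6  6  6  6
D2: 10  16  22  28  34
D1: 6  16  32  54  82
t: 8  14  30  62  116

116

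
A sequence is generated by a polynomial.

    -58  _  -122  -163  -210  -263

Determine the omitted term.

-87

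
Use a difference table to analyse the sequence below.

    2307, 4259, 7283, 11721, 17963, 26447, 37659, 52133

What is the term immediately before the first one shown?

1133

D1: 1952  3024  4438  6242  8484  11212  14474
D2: 1072  1414  1804  2242  2728  3262
D3: 342  390  438  486  534
D4: 48  48  48  48
The fourth differences are constant at 48.
Work back: 342 − 48 = 294;  1072 − 294 = 778;  1952 − 778 = 1174;  2307 − 1174 = 1133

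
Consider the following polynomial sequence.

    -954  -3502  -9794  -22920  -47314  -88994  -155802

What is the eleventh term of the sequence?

-908434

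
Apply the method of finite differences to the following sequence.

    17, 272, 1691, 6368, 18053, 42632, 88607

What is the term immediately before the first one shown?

8

Δ: 255  1419  4677  11685  24579  45975
Δ²: 1164  3258  7008  12894  21396
Δ³: 2094  3750  5886  8502
Δ⁴: 1656  2136  2616
Δ⁵: 480  480
The fifth differences are constant at 480.
Work back: 1656 − 480 = 1176;  2094 − 1176 = 918;  1164 − 918 = 246;  255 − 246 = 9;  17 − 9 = 8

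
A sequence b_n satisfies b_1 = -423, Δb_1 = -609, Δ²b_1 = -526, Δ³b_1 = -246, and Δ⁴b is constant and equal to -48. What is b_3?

Build the table forward from the leading diagonal:
Fourth differences: -48, -48, -48
Third differences: -246, -294, -342
Second differences: -526, -772, -1066
First differences: -609, -1135, -1907
b: -423, -1032, -2167

-2167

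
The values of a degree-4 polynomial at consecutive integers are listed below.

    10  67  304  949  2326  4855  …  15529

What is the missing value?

Using the first 6 terms:
D1: 57  237  645  1377  2529
D2: 180  408  732  1152
D3: 228  324  420
D4: 96  96
Constant fourth difference = 96.
Extend forward: 420 + 96 = 516;  1152 + 516 = 1668;  2529 + 1668 = 4197;  4855 + 4197 = 9052

9052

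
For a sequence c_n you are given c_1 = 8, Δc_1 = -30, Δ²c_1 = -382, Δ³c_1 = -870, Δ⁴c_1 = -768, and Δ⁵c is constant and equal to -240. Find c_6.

-16742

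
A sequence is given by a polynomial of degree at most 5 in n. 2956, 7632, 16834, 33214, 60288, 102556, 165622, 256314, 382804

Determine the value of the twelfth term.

First differences: 4676  9202  16380  27074  42268  63066  90692  126490
Second differences: 4526  7178  10694  15194  20798  27626  35798
Third differences: 2652  3516  4500  5604  6828  8172
Fourth differences: 864  984  1104  1224  1344
Fifth differences: 120  120  120  120
The fifth differences are constant (120).
1344 + 120 = 1464;  8172 + 1464 = 9636;  35798 + 9636 = 45434;  126490 + 45434 = 171924;  382804 + 171924 = 554728
1464 + 120 = 1584;  9636 + 1584 = 11220;  45434 + 11220 = 56654;  171924 + 56654 = 228578;  554728 + 228578 = 783306
1584 + 120 = 1704;  11220 + 1704 = 12924;  56654 + 12924 = 69578;  228578 + 69578 = 298156;  783306 + 298156 = 1081462

1081462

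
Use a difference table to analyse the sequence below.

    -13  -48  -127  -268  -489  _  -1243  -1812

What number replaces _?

Using the first 5 terms:
Δ: -35, -79, -141, -221
Δ²: -44, -62, -80
Δ³: -18, -18
Constant third difference = -18.
Extend forward: -80 − 18 = -98;  -221 − 98 = -319;  -489 − 319 = -808

-808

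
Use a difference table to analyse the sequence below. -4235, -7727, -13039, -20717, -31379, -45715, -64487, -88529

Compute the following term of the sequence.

-3492, -5312, -7678, -10662, -14336, -18772, -24042
-1820, -2366, -2984, -3674, -4436, -5270
-546, -618, -690, -762, -834
-72, -72, -72, -72
The fourth differences are constant (-72).
-834 − 72 = -906;  -5270 − 906 = -6176;  -24042 − 6176 = -30218;  -88529 − 30218 = -118747

-118747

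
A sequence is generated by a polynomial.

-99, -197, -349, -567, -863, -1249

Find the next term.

D1: -98 , -152 , -218 , -296 , -386
D2: -54 , -66 , -78 , -90
D3: -12 , -12 , -12
The third differences are constant (-12).
-90 − 12 = -102;  -386 − 102 = -488;  -1249 − 488 = -1737

-1737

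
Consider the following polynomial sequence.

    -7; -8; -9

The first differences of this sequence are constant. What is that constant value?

D1: -1, -1

-1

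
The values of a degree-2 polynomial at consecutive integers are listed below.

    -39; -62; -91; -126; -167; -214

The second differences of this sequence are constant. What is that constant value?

-6

First differences: -23, -29, -35, -41, -47
Second differences: -6, -6, -6, -6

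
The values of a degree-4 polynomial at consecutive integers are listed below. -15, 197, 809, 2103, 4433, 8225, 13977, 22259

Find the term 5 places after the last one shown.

126609

D1: 212 , 612 , 1294 , 2330 , 3792 , 5752 , 8282
D2: 400 , 682 , 1036 , 1462 , 1960 , 2530
D3: 282 , 354 , 426 , 498 , 570
D4: 72 , 72 , 72 , 72
Constant fourth difference = 72, so extend:
570 + 72 = 642;  2530 + 642 = 3172;  8282 + 3172 = 11454;  22259 + 11454 = 33713
642 + 72 = 714;  3172 + 714 = 3886;  11454 + 3886 = 15340;  33713 + 15340 = 49053
714 + 72 = 786;  3886 + 786 = 4672;  15340 + 4672 = 20012;  49053 + 20012 = 69065
786 + 72 = 858;  4672 + 858 = 5530;  20012 + 5530 = 25542;  69065 + 25542 = 94607
858 + 72 = 930;  5530 + 930 = 6460;  25542 + 6460 = 32002;  94607 + 32002 = 126609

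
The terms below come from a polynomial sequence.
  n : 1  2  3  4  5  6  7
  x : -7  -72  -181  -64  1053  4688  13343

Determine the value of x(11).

196083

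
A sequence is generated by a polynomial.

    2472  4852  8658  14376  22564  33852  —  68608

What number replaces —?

48942

Using the first 6 terms:
First differences: 2380, 3806, 5718, 8188, 11288
Second differences: 1426, 1912, 2470, 3100
Third differences: 486, 558, 630
Fourth differences: 72, 72
Constant fourth difference = 72.
Extend forward: 630 + 72 = 702;  3100 + 702 = 3802;  11288 + 3802 = 15090;  33852 + 15090 = 48942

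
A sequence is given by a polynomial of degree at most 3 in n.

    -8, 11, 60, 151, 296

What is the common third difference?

Δ: 19, 49, 91, 145
Δ²: 30, 42, 54
Δ³: 12, 12

12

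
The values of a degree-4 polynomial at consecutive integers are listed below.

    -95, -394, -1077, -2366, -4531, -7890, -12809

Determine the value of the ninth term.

D1: -299, -683, -1289, -2165, -3359, -4919
D2: -384, -606, -876, -1194, -1560
D3: -222, -270, -318, -366
D4: -48, -48, -48
The fourth differences are constant (-48).
-366 − 48 = -414;  -1560 − 414 = -1974;  -4919 − 1974 = -6893;  -12809 − 6893 = -19702
-414 − 48 = -462;  -1974 − 462 = -2436;  -6893 − 2436 = -9329;  -19702 − 9329 = -29031

-29031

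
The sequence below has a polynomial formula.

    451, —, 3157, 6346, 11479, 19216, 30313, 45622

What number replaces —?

Using the last 6 terms:
Δ: 3189  5133  7737  11097  15309
Δ²: 1944  2604  3360  4212
Δ³: 660  756  852
Δ⁴: 96  96
Constant fourth difference = 96.
Extend backward: 660 − 96 = 564;  1944 − 564 = 1380;  3189 − 1380 = 1809;  3157 − 1809 = 1348

1348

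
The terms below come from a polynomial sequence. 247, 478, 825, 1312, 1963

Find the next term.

2802

D1: 231, 347, 487, 651
D2: 116, 140, 164
D3: 24, 24
Constant third difference = 24, so extend:
164 + 24 = 188;  651 + 188 = 839;  1963 + 839 = 2802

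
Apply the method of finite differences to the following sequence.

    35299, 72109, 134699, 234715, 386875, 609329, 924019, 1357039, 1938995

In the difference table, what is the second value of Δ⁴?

3432

First differences: 36810, 62590, 100016, 152160, 222454, 314690, 433020, 581956
Second differences: 25780, 37426, 52144, 70294, 92236, 118330, 148936
Third differences: 11646, 14718, 18150, 21942, 26094, 30606
Fourth differences: 3072, 3432, 3792, 4152, 4512
Fifth differences: 360, 360, 360, 360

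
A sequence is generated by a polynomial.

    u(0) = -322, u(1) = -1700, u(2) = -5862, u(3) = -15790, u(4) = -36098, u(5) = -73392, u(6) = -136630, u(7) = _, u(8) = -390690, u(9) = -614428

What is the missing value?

-237482

Using the first 7 terms:
Δ: -1378, -4162, -9928, -20308, -37294, -63238
Δ²: -2784, -5766, -10380, -16986, -25944
Δ³: -2982, -4614, -6606, -8958
Δ⁴: -1632, -1992, -2352
Δ⁵: -360, -360
Constant fifth difference = -360.
Extend forward: -2352 − 360 = -2712;  -8958 − 2712 = -11670;  -25944 − 11670 = -37614;  -63238 − 37614 = -100852;  -136630 − 100852 = -237482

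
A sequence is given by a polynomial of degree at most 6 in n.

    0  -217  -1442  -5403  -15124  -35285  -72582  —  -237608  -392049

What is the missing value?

-136087

Using the first 7 terms:
Δ: -217, -1225, -3961, -9721, -20161, -37297
Δ²: -1008, -2736, -5760, -10440, -17136
Δ³: -1728, -3024, -4680, -6696
Δ⁴: -1296, -1656, -2016
Δ⁵: -360, -360
Constant fifth difference = -360.
Extend forward: -2016 − 360 = -2376;  -6696 − 2376 = -9072;  -17136 − 9072 = -26208;  -37297 − 26208 = -63505;  -72582 − 63505 = -136087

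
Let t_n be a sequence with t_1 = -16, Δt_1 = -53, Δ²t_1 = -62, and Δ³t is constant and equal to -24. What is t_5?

-696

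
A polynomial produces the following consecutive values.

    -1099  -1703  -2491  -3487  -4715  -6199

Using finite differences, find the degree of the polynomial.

3

First differences: -604, -788, -996, -1228, -1484
Second differences: -184, -208, -232, -256
Third differences: -24, -24, -24
The third differences are constant, so the polynomial has degree 3.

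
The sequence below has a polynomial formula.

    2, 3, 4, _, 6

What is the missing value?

Using the first 3 terms:
Δ: 1  1
Constant first difference = 1.
Extend forward: 4 + 1 = 5

5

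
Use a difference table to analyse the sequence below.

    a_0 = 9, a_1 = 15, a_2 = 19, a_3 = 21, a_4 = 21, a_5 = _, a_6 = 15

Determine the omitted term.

Using the first 5 terms:
Δ: 6  4  2  0
Δ²: -2  -2  -2
Constant second difference = -2.
Extend forward: 0 − 2 = -2;  21 − 2 = 19

19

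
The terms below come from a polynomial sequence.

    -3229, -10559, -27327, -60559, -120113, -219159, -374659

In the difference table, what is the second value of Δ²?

-16464

First differences: -7330, -16768, -33232, -59554, -99046, -155500
Second differences: -9438, -16464, -26322, -39492, -56454
Third differences: -7026, -9858, -13170, -16962
Fourth differences: -2832, -3312, -3792
Fifth differences: -480, -480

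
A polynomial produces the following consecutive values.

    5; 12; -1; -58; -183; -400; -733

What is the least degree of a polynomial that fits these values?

Δ: 7, -13, -57, -125, -217, -333
Δ²: -20, -44, -68, -92, -116
Δ³: -24, -24, -24, -24
The third differences are constant, so the polynomial has degree 3.

3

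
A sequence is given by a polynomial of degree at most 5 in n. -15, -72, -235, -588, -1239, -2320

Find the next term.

Δ: -57  -163  -353  -651  -1081
Δ²: -106  -190  -298  -430
Δ³: -84  -108  -132
Δ⁴: -24  -24
The fourth differences are constant (-24).
-132 − 24 = -156;  -430 − 156 = -586;  -1081 − 586 = -1667;  -2320 − 1667 = -3987

-3987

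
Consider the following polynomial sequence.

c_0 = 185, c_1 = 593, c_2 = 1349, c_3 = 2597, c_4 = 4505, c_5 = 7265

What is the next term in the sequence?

First differences: 408 , 756 , 1248 , 1908 , 2760
Second differences: 348 , 492 , 660 , 852
Third differences: 144 , 168 , 192
Fourth differences: 24 , 24
Fourth differences constant at 24.
192 + 24 = 216;  852 + 216 = 1068;  2760 + 1068 = 3828;  7265 + 3828 = 11093

11093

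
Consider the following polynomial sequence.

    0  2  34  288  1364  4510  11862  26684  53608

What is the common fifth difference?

240

D1: 2, 32, 254, 1076, 3146, 7352, 14822, 26924
D2: 30, 222, 822, 2070, 4206, 7470, 12102
D3: 192, 600, 1248, 2136, 3264, 4632
D4: 408, 648, 888, 1128, 1368
D5: 240, 240, 240, 240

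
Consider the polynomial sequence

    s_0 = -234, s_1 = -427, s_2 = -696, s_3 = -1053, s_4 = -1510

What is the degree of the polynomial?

3

D1: -193, -269, -357, -457
D2: -76, -88, -100
D3: -12, -12
The third differences are constant, so the polynomial has degree 3.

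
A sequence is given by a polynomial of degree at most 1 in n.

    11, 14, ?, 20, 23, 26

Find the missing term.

Using the last 3 terms:
D1: 3  3
Constant first difference = 3.
Extend backward: 20 − 3 = 17

17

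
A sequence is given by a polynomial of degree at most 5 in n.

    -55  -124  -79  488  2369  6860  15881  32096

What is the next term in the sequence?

D1: -69 , 45 , 567 , 1881 , 4491 , 9021 , 16215
D2: 114 , 522 , 1314 , 2610 , 4530 , 7194
D3: 408 , 792 , 1296 , 1920 , 2664
D4: 384 , 504 , 624 , 744
D5: 120 , 120 , 120
Constant fifth difference = 120, so extend:
744 + 120 = 864;  2664 + 864 = 3528;  7194 + 3528 = 10722;  16215 + 10722 = 26937;  32096 + 26937 = 59033

59033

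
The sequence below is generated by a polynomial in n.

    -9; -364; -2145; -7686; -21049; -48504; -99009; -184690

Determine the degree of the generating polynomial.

5

-355, -1781, -5541, -13363, -27455, -50505, -85681
-1426, -3760, -7822, -14092, -23050, -35176
-2334, -4062, -6270, -8958, -12126
-1728, -2208, -2688, -3168
-480, -480, -480
The fifth differences are constant, so the polynomial has degree 5.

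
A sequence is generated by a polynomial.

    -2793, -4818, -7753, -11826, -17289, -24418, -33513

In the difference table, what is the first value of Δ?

First differences: -2025, -2935, -4073, -5463, -7129, -9095
Second differences: -910, -1138, -1390, -1666, -1966
Third differences: -228, -252, -276, -300
Fourth differences: -24, -24, -24

-2025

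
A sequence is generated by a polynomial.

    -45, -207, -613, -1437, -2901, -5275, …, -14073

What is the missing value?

-8877

Using the first 6 terms:
-162, -406, -824, -1464, -2374
-244, -418, -640, -910
-174, -222, -270
-48, -48
Constant fourth difference = -48.
Extend forward: -270 − 48 = -318;  -910 − 318 = -1228;  -2374 − 1228 = -3602;  -5275 − 3602 = -8877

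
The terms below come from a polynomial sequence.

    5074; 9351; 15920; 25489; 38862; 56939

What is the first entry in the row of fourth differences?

96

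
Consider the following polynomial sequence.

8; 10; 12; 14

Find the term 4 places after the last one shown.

22

Δ: 2  2  2
First differences constant at 2.
14 + 2 = 16
16 + 2 = 18
18 + 2 = 20
20 + 2 = 22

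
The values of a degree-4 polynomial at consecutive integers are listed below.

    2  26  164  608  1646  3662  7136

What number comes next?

First differences: 24, 138, 444, 1038, 2016, 3474
Second differences: 114, 306, 594, 978, 1458
Third differences: 192, 288, 384, 480
Fourth differences: 96, 96, 96
The fourth differences are constant (96).
480 + 96 = 576;  1458 + 576 = 2034;  3474 + 2034 = 5508;  7136 + 5508 = 12644

12644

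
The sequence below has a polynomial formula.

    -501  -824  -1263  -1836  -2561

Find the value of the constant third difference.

D1: -323, -439, -573, -725
D2: -116, -134, -152
D3: -18, -18

-18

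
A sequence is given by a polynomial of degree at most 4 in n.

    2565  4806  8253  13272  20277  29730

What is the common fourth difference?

Δ: 2241, 3447, 5019, 7005, 9453
Δ²: 1206, 1572, 1986, 2448
Δ³: 366, 414, 462
Δ⁴: 48, 48

48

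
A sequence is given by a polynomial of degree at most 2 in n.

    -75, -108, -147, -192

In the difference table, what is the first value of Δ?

First differences: -33, -39, -45
Second differences: -6, -6

-33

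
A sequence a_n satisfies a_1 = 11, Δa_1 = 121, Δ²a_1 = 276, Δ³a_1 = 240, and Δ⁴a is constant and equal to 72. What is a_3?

529

Build the table forward from the leading diagonal:
D4: 72  72  72
D3: 240  312  384
D2: 276  516  828
D1: 121  397  913
a: 11  132  529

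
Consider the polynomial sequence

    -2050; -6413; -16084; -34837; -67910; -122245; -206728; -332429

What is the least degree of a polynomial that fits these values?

5

D1: -4363, -9671, -18753, -33073, -54335, -84483, -125701
D2: -5308, -9082, -14320, -21262, -30148, -41218
D3: -3774, -5238, -6942, -8886, -11070
D4: -1464, -1704, -1944, -2184
D5: -240, -240, -240
The fifth differences are constant, so the polynomial has degree 5.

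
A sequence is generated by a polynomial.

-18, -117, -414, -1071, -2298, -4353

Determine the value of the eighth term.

-12219

D1: -99  -297  -657  -1227  -2055
D2: -198  -360  -570  -828
D3: -162  -210  -258
D4: -48  -48
The fourth differences are constant (-48).
-258 − 48 = -306;  -828 − 306 = -1134;  -2055 − 1134 = -3189;  -4353 − 3189 = -7542
-306 − 48 = -354;  -1134 − 354 = -1488;  -3189 − 1488 = -4677;  -7542 − 4677 = -12219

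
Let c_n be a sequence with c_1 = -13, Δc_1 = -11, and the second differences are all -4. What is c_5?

Build the table forward from the leading diagonal:
Second differences: -4, -4, -4, -4, -4
First differences: -11, -15, -19, -23, -27
c: -13, -24, -39, -58, -81

-81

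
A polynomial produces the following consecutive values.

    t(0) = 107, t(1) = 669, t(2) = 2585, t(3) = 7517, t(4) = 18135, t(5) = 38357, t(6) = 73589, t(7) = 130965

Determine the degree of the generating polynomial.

5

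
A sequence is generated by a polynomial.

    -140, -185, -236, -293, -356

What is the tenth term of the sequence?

Δ: -45, -51, -57, -63
Δ²: -6, -6, -6
Second differences constant at -6.
-63 − 6 = -69;  -356 − 69 = -425
-69 − 6 = -75;  -425 − 75 = -500
-75 − 6 = -81;  -500 − 81 = -581
-81 − 6 = -87;  -581 − 87 = -668
-87 − 6 = -93;  -668 − 93 = -761

-761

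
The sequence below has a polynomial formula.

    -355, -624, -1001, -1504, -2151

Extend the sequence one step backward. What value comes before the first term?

-176

-269  -377  -503  -647
-108  -126  -144
-18  -18
The third differences are constant at -18.
Work back: -108 + 18 = -90;  -269 + 90 = -179;  -355 + 179 = -176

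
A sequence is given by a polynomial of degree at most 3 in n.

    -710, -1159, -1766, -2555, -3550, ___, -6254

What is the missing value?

-4775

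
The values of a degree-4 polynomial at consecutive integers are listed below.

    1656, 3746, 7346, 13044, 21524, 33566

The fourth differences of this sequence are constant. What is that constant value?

D1: 2090, 3600, 5698, 8480, 12042
D2: 1510, 2098, 2782, 3562
D3: 588, 684, 780
D4: 96, 96

96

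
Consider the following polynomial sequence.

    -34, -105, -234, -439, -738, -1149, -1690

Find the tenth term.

-4273

D1: -71 , -129 , -205 , -299 , -411 , -541
D2: -58 , -76 , -94 , -112 , -130
D3: -18 , -18 , -18 , -18
Third differences constant at -18.
-130 − 18 = -148;  -541 − 148 = -689;  -1690 − 689 = -2379
-148 − 18 = -166;  -689 − 166 = -855;  -2379 − 855 = -3234
-166 − 18 = -184;  -855 − 184 = -1039;  -3234 − 1039 = -4273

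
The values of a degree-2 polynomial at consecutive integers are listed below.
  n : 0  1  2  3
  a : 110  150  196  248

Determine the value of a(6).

440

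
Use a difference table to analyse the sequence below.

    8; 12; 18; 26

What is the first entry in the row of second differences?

D1: 4, 6, 8
D2: 2, 2

2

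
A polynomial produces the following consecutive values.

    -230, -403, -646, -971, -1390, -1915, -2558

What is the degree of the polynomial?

Δ: -173, -243, -325, -419, -525, -643
Δ²: -70, -82, -94, -106, -118
Δ³: -12, -12, -12, -12
The third differences are constant, so the polynomial has degree 3.

3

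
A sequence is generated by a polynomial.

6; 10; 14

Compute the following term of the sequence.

18

First differences: 4, 4
First differences constant at 4.
14 + 4 = 18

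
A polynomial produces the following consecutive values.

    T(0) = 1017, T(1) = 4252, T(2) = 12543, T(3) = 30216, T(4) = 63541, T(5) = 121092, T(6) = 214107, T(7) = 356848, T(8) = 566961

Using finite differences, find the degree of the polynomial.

5

D1: 3235, 8291, 17673, 33325, 57551, 93015, 142741, 210113
D2: 5056, 9382, 15652, 24226, 35464, 49726, 67372
D3: 4326, 6270, 8574, 11238, 14262, 17646
D4: 1944, 2304, 2664, 3024, 3384
D5: 360, 360, 360, 360
The fifth differences are constant, so the polynomial has degree 5.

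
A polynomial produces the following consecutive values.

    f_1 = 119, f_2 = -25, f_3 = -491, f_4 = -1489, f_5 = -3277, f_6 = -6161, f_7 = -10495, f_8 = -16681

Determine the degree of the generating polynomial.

4

-144, -466, -998, -1788, -2884, -4334, -6186
-322, -532, -790, -1096, -1450, -1852
-210, -258, -306, -354, -402
-48, -48, -48, -48
The fourth differences are constant, so the polynomial has degree 4.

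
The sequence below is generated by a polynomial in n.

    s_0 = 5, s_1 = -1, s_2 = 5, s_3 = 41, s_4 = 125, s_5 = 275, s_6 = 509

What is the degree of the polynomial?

3

First differences: -6, 6, 36, 84, 150, 234
Second differences: 12, 30, 48, 66, 84
Third differences: 18, 18, 18, 18
The third differences are constant, so the polynomial has degree 3.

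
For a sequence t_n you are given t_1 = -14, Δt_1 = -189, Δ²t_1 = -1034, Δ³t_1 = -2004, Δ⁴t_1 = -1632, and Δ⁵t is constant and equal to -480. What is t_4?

Build the table forward from the leading diagonal:
D5: -480  -480  -480  -480
D4: -1632  -2112  -2592  -3072
D3: -2004  -3636  -5748  -8340
D2: -1034  -3038  -6674  -12422
D1: -189  -1223  -4261  -10935
t: -14  -203  -1426  -5687

-5687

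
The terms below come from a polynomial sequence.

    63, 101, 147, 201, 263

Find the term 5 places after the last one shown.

D1: 38, 46, 54, 62
D2: 8, 8, 8
The second differences are constant (8).
62 + 8 = 70;  263 + 70 = 333
70 + 8 = 78;  333 + 78 = 411
78 + 8 = 86;  411 + 86 = 497
86 + 8 = 94;  497 + 94 = 591
94 + 8 = 102;  591 + 102 = 693

693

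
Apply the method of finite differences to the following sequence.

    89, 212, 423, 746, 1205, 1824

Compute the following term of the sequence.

D1: 123 , 211 , 323 , 459 , 619
D2: 88 , 112 , 136 , 160
D3: 24 , 24 , 24
Third differences constant at 24.
160 + 24 = 184;  619 + 184 = 803;  1824 + 803 = 2627

2627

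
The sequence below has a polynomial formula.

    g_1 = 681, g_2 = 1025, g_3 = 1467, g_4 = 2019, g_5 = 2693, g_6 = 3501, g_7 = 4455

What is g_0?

Δ: 344  442  552  674  808  954
Δ²: 98  110  122  134  146
Δ³: 12  12  12  12
The third differences are constant at 12.
Work back: 98 − 12 = 86;  344 − 86 = 258;  681 − 258 = 423

423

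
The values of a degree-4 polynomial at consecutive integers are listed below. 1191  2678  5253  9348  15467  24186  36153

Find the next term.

1487, 2575, 4095, 6119, 8719, 11967
1088, 1520, 2024, 2600, 3248
432, 504, 576, 648
72, 72, 72
Fourth differences constant at 72.
648 + 72 = 720;  3248 + 720 = 3968;  11967 + 3968 = 15935;  36153 + 15935 = 52088

52088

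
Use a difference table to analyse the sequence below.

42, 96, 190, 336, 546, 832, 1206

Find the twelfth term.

54, 94, 146, 210, 286, 374
40, 52, 64, 76, 88
12, 12, 12, 12
The third differences are constant (12).
88 + 12 = 100;  374 + 100 = 474;  1206 + 474 = 1680
100 + 12 = 112;  474 + 112 = 586;  1680 + 586 = 2266
112 + 12 = 124;  586 + 124 = 710;  2266 + 710 = 2976
124 + 12 = 136;  710 + 136 = 846;  2976 + 846 = 3822
136 + 12 = 148;  846 + 148 = 994;  3822 + 994 = 4816

4816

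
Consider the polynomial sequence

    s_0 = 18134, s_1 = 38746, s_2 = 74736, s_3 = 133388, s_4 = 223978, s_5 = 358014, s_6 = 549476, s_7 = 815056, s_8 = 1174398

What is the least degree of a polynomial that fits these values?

5

20612, 35990, 58652, 90590, 134036, 191462, 265580, 359342
15378, 22662, 31938, 43446, 57426, 74118, 93762
7284, 9276, 11508, 13980, 16692, 19644
1992, 2232, 2472, 2712, 2952
240, 240, 240, 240
The fifth differences are constant, so the polynomial has degree 5.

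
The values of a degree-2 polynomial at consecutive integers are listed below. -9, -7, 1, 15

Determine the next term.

2, 8, 14
6, 6
Second differences constant at 6.
14 + 6 = 20;  15 + 20 = 35

35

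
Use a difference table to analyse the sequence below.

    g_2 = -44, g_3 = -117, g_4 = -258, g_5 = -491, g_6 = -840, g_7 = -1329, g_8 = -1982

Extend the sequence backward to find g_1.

D1: -73  -141  -233  -349  -489  -653
D2: -68  -92  -116  -140  -164
D3: -24  -24  -24  -24
The third differences are constant at -24.
Work back: -68 + 24 = -44;  -73 + 44 = -29;  -44 + 29 = -15

-15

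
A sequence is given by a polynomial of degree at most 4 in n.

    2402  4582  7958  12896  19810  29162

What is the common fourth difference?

D1: 2180, 3376, 4938, 6914, 9352
D2: 1196, 1562, 1976, 2438
D3: 366, 414, 462
D4: 48, 48

48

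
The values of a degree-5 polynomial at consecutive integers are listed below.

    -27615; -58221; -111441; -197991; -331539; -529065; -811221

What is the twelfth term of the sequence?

-4516671

D1: -30606, -53220, -86550, -133548, -197526, -282156
D2: -22614, -33330, -46998, -63978, -84630
D3: -10716, -13668, -16980, -20652
D4: -2952, -3312, -3672
D5: -360, -360
Fifth differences constant at -360.
-3672 − 360 = -4032;  -20652 − 4032 = -24684;  -84630 − 24684 = -109314;  -282156 − 109314 = -391470;  -811221 − 391470 = -1202691
-4032 − 360 = -4392;  -24684 − 4392 = -29076;  -109314 − 29076 = -138390;  -391470 − 138390 = -529860;  -1202691 − 529860 = -1732551
-4392 − 360 = -4752;  -29076 − 4752 = -33828;  -138390 − 33828 = -172218;  -529860 − 172218 = -702078;  -1732551 − 702078 = -2434629
-4752 − 360 = -5112;  -33828 − 5112 = -38940;  -172218 − 38940 = -211158;  -702078 − 211158 = -913236;  -2434629 − 913236 = -3347865
-5112 − 360 = -5472;  -38940 − 5472 = -44412;  -211158 − 44412 = -255570;  -913236 − 255570 = -1168806;  -3347865 − 1168806 = -4516671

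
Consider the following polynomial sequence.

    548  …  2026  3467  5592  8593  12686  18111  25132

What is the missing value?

1101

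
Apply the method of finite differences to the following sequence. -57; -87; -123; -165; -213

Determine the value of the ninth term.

First differences: -30 , -36 , -42 , -48
Second differences: -6 , -6 , -6
The second differences are constant (-6).
-48 − 6 = -54;  -213 − 54 = -267
-54 − 6 = -60;  -267 − 60 = -327
-60 − 6 = -66;  -327 − 66 = -393
-66 − 6 = -72;  -393 − 72 = -465

-465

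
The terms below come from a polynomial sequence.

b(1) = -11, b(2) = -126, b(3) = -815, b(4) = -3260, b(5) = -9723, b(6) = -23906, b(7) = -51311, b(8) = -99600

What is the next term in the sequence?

-115 , -689 , -2445 , -6463 , -14183 , -27405 , -48289
-574 , -1756 , -4018 , -7720 , -13222 , -20884
-1182 , -2262 , -3702 , -5502 , -7662
-1080 , -1440 , -1800 , -2160
-360 , -360 , -360
Constant fifth difference = -360, so extend:
-2160 − 360 = -2520;  -7662 − 2520 = -10182;  -20884 − 10182 = -31066;  -48289 − 31066 = -79355;  -99600 − 79355 = -178955

-178955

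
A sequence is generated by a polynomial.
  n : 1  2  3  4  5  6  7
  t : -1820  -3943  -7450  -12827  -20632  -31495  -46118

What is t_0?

-667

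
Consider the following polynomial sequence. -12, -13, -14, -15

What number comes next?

-1 , -1 , -1
Constant first difference = -1, so extend:
-15 − 1 = -16

-16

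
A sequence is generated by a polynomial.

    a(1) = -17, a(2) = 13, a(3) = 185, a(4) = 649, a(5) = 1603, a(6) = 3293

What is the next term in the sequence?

Δ: 30, 172, 464, 954, 1690
Δ²: 142, 292, 490, 736
Δ³: 150, 198, 246
Δ⁴: 48, 48
Constant fourth difference = 48, so extend:
246 + 48 = 294;  736 + 294 = 1030;  1690 + 1030 = 2720;  3293 + 2720 = 6013

6013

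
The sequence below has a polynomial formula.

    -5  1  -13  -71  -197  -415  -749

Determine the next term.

Δ: 6, -14, -58, -126, -218, -334
Δ²: -20, -44, -68, -92, -116
Δ³: -24, -24, -24, -24
Constant third difference = -24, so extend:
-116 − 24 = -140;  -334 − 140 = -474;  -749 − 474 = -1223

-1223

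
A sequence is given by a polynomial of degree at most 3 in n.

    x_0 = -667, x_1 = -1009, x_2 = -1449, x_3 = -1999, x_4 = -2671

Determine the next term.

-3477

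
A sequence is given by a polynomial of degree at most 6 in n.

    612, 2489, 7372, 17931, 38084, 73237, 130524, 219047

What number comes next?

Δ: 1877 , 4883 , 10559 , 20153 , 35153 , 57287 , 88523
Δ²: 3006 , 5676 , 9594 , 15000 , 22134 , 31236
Δ³: 2670 , 3918 , 5406 , 7134 , 9102
Δ⁴: 1248 , 1488 , 1728 , 1968
Δ⁵: 240 , 240 , 240
Constant fifth difference = 240, so extend:
1968 + 240 = 2208;  9102 + 2208 = 11310;  31236 + 11310 = 42546;  88523 + 42546 = 131069;  219047 + 131069 = 350116

350116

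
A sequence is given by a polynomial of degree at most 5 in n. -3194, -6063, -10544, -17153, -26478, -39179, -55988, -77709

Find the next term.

Δ: -2869, -4481, -6609, -9325, -12701, -16809, -21721
Δ²: -1612, -2128, -2716, -3376, -4108, -4912
Δ³: -516, -588, -660, -732, -804
Δ⁴: -72, -72, -72, -72
Constant fourth difference = -72, so extend:
-804 − 72 = -876;  -4912 − 876 = -5788;  -21721 − 5788 = -27509;  -77709 − 27509 = -105218

-105218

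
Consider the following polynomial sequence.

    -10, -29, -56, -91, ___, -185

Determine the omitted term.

-134

Using the first 4 terms:
D1: -19  -27  -35
D2: -8  -8
Constant second difference = -8.
Extend forward: -35 − 8 = -43;  -91 − 43 = -134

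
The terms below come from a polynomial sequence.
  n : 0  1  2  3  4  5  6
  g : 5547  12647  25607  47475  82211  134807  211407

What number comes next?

319427

First differences: 7100, 12960, 21868, 34736, 52596, 76600
Second differences: 5860, 8908, 12868, 17860, 24004
Third differences: 3048, 3960, 4992, 6144
Fourth differences: 912, 1032, 1152
Fifth differences: 120, 120
Fifth differences constant at 120.
1152 + 120 = 1272;  6144 + 1272 = 7416;  24004 + 7416 = 31420;  76600 + 31420 = 108020;  211407 + 108020 = 319427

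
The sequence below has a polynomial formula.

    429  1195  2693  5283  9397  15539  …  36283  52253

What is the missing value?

24285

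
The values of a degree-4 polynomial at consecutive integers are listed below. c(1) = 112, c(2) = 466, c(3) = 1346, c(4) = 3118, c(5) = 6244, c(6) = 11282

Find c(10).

D1: 354, 880, 1772, 3126, 5038
D2: 526, 892, 1354, 1912
D3: 366, 462, 558
D4: 96, 96
Constant fourth difference = 96, so extend:
558 + 96 = 654;  1912 + 654 = 2566;  5038 + 2566 = 7604;  11282 + 7604 = 18886
654 + 96 = 750;  2566 + 750 = 3316;  7604 + 3316 = 10920;  18886 + 10920 = 29806
750 + 96 = 846;  3316 + 846 = 4162;  10920 + 4162 = 15082;  29806 + 15082 = 44888
846 + 96 = 942;  4162 + 942 = 5104;  15082 + 5104 = 20186;  44888 + 20186 = 65074

65074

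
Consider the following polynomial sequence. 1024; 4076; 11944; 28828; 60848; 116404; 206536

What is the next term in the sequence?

First differences: 3052  7868  16884  32020  55556  90132
Second differences: 4816  9016  15136  23536  34576
Third differences: 4200  6120  8400  11040
Fourth differences: 1920  2280  2640
Fifth differences: 360  360
Constant fifth difference = 360, so extend:
2640 + 360 = 3000;  11040 + 3000 = 14040;  34576 + 14040 = 48616;  90132 + 48616 = 138748;  206536 + 138748 = 345284

345284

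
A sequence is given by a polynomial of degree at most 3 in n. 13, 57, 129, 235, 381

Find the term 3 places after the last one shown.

1119

First differences: 44, 72, 106, 146
Second differences: 28, 34, 40
Third differences: 6, 6
The third differences are constant (6).
40 + 6 = 46;  146 + 46 = 192;  381 + 192 = 573
46 + 6 = 52;  192 + 52 = 244;  573 + 244 = 817
52 + 6 = 58;  244 + 58 = 302;  817 + 302 = 1119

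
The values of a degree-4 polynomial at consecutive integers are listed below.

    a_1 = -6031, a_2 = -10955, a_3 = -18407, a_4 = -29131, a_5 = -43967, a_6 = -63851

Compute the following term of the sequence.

-89815

Δ: -4924  -7452  -10724  -14836  -19884
Δ²: -2528  -3272  -4112  -5048
Δ³: -744  -840  -936
Δ⁴: -96  -96
Fourth differences constant at -96.
-936 − 96 = -1032;  -5048 − 1032 = -6080;  -19884 − 6080 = -25964;  -63851 − 25964 = -89815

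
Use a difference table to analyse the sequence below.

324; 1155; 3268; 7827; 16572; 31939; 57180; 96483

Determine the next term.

D1: 831  2113  4559  8745  15367  25241  39303
D2: 1282  2446  4186  6622  9874  14062
D3: 1164  1740  2436  3252  4188
D4: 576  696  816  936
D5: 120  120  120
Fifth differences constant at 120.
936 + 120 = 1056;  4188 + 1056 = 5244;  14062 + 5244 = 19306;  39303 + 19306 = 58609;  96483 + 58609 = 155092

155092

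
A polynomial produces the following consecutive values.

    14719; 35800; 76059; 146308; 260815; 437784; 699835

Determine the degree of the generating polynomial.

Δ: 21081, 40259, 70249, 114507, 176969, 262051
Δ²: 19178, 29990, 44258, 62462, 85082
Δ³: 10812, 14268, 18204, 22620
Δ⁴: 3456, 3936, 4416
Δ⁵: 480, 480
The fifth differences are constant, so the polynomial has degree 5.

5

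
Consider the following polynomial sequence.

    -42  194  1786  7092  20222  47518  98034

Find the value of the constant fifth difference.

480

First differences: 236, 1592, 5306, 13130, 27296, 50516
Second differences: 1356, 3714, 7824, 14166, 23220
Third differences: 2358, 4110, 6342, 9054
Fourth differences: 1752, 2232, 2712
Fifth differences: 480, 480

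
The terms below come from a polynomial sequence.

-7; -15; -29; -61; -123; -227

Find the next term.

-385

Δ: -8, -14, -32, -62, -104
Δ²: -6, -18, -30, -42
Δ³: -12, -12, -12
The third differences are constant (-12).
-42 − 12 = -54;  -104 − 54 = -158;  -227 − 158 = -385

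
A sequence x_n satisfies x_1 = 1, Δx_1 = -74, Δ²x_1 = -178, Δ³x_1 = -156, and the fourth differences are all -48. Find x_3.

Build the table forward from the leading diagonal:
D4: -48  -48  -48
D3: -156  -204  -252
D2: -178  -334  -538
D1: -74  -252  -586
x: 1  -73  -325

-325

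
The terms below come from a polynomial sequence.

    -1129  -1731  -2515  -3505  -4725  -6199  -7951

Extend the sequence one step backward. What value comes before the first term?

-685

-602  -784  -990  -1220  -1474  -1752
-182  -206  -230  -254  -278
-24  -24  -24  -24
The third differences are constant at -24.
Work back: -182 + 24 = -158;  -602 + 158 = -444;  -1129 + 444 = -685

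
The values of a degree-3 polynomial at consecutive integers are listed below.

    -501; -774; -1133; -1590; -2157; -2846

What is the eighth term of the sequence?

First differences: -273, -359, -457, -567, -689
Second differences: -86, -98, -110, -122
Third differences: -12, -12, -12
Constant third difference = -12, so extend:
-122 − 12 = -134;  -689 − 134 = -823;  -2846 − 823 = -3669
-134 − 12 = -146;  -823 − 146 = -969;  -3669 − 969 = -4638

-4638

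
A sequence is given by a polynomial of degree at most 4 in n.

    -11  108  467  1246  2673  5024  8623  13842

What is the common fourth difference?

48

First differences: 119, 359, 779, 1427, 2351, 3599, 5219
Second differences: 240, 420, 648, 924, 1248, 1620
Third differences: 180, 228, 276, 324, 372
Fourth differences: 48, 48, 48, 48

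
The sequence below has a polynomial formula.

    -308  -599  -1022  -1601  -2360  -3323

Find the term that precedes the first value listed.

-125

-291, -423, -579, -759, -963
-132, -156, -180, -204
-24, -24, -24
The third differences are constant at -24.
Work back: -132 + 24 = -108;  -291 + 108 = -183;  -308 + 183 = -125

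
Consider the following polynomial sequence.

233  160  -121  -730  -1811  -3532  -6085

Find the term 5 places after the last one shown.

Δ: -73  -281  -609  -1081  -1721  -2553
Δ²: -208  -328  -472  -640  -832
Δ³: -120  -144  -168  -192
Δ⁴: -24  -24  -24
Constant fourth difference = -24, so extend:
-192 − 24 = -216;  -832 − 216 = -1048;  -2553 − 1048 = -3601;  -6085 − 3601 = -9686
-216 − 24 = -240;  -1048 − 240 = -1288;  -3601 − 1288 = -4889;  -9686 − 4889 = -14575
-240 − 24 = -264;  -1288 − 264 = -1552;  -4889 − 1552 = -6441;  -14575 − 6441 = -21016
-264 − 24 = -288;  -1552 − 288 = -1840;  -6441 − 1840 = -8281;  -21016 − 8281 = -29297
-288 − 24 = -312;  -1840 − 312 = -2152;  -8281 − 2152 = -10433;  -29297 − 10433 = -39730

-39730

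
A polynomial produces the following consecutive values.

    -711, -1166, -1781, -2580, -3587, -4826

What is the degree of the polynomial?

3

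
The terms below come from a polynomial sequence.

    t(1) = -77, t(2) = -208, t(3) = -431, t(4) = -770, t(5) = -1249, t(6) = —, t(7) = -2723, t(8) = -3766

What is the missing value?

Using the first 5 terms:
D1: -131  -223  -339  -479
D2: -92  -116  -140
D3: -24  -24
Constant third difference = -24.
Extend forward: -140 − 24 = -164;  -479 − 164 = -643;  -1249 − 643 = -1892

-1892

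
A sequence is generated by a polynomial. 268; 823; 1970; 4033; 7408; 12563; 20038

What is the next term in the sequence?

30445

Δ: 555  1147  2063  3375  5155  7475
Δ²: 592  916  1312  1780  2320
Δ³: 324  396  468  540
Δ⁴: 72  72  72
Constant fourth difference = 72, so extend:
540 + 72 = 612;  2320 + 612 = 2932;  7475 + 2932 = 10407;  20038 + 10407 = 30445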